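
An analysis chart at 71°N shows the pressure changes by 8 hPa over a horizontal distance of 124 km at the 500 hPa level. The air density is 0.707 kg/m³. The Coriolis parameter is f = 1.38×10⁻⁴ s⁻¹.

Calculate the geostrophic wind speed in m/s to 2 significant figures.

Pressure gradient: |∂P/∂n| = 800 Pa / 124000 m = 6.45×10⁻³ Pa/m
Geostrophic balance (pressure-gradient force = Coriolis force):
V_g = (1/(fρ)) |∂P/∂n| = 6.45×10⁻³ / (1.38×10⁻⁴ × 0.707) = 66.1 m/s

66 m/s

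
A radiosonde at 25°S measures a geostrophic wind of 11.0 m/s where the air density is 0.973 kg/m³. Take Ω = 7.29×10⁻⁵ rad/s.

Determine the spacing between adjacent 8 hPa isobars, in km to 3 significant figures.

Coriolis parameter at 25°S:
f = 2Ω sin φ = 2 × 7.29×10⁻⁵ × sin 25° = 6.16×10⁻⁵ s⁻¹
Geostrophic balance rearranged: |∂P/∂n| = f ρ V_g
|∂P/∂n| = 6.16×10⁻⁵ × 0.973 × 11.0 = 6.59×10⁻⁴ Pa/m
Isobar spacing: Δn = ΔP/|∂P/∂n| = 800 Pa / 6.59×10⁻⁴ Pa/m = 1213050 m ≈ 1210 km

1210 km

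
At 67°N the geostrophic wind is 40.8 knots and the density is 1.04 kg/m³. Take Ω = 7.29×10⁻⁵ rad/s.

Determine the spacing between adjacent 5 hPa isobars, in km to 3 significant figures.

171 km

Coriolis parameter at 67°N:
f = 2Ω sin φ = 2 × 7.29×10⁻⁵ × sin 67° = 1.34×10⁻⁴ s⁻¹
Wind speed in SI: 40.8 knots = 21.0 m/s
Geostrophic balance rearranged: |∂P/∂n| = f ρ V_g
|∂P/∂n| = 1.34×10⁻⁴ × 1.04 × 21.0 = 2.93×10⁻³ Pa/m
Isobar spacing: Δn = ΔP/|∂P/∂n| = 500 Pa / 2.93×10⁻³ Pa/m = 170669 m ≈ 171 km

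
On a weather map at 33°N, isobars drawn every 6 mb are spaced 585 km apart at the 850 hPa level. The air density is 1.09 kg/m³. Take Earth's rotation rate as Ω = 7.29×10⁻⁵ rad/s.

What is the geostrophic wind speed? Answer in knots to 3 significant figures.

Coriolis parameter at 33°N:
f = 2Ω sin φ = 2 × 7.29×10⁻⁵ × sin 33° = 7.94×10⁻⁵ s⁻¹
Pressure gradient: |∂P/∂n| = 600 Pa / 585000 m = 1.03×10⁻³ Pa/m
Geostrophic balance (pressure-gradient force = Coriolis force):
V_g = (1/(fρ)) |∂P/∂n| = 1.03×10⁻³ / (7.94×10⁻⁵ × 1.09) = 11.8 m/s
Converting: 11.8 m/s × 1.944 = 23.0 knots

23.0 knots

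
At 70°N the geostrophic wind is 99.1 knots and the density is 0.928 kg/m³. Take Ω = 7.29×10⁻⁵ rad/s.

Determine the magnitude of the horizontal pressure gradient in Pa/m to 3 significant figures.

Coriolis parameter at 70°N:
f = 2Ω sin φ = 2 × 7.29×10⁻⁵ × sin 70° = 1.37×10⁻⁴ s⁻¹
Wind speed in SI: 99.1 knots = 51.0 m/s
Geostrophic balance rearranged: |∂P/∂n| = f ρ V_g
|∂P/∂n| = 1.37×10⁻⁴ × 0.928 × 51.0 = 6.48×10⁻³ Pa/m

6.48×10⁻³ Pa/m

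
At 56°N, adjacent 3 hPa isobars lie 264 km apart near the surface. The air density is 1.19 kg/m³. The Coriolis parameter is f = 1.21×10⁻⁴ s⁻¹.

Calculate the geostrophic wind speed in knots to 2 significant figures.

Pressure gradient: |∂P/∂n| = 300 Pa / 264000 m = 1.14×10⁻³ Pa/m
Geostrophic balance (pressure-gradient force = Coriolis force):
V_g = (1/(fρ)) |∂P/∂n| = 1.14×10⁻³ / (1.21×10⁻⁴ × 1.19) = 7.89 m/s
Converting: 7.89 m/s × 1.944 = 15 knots

15 knots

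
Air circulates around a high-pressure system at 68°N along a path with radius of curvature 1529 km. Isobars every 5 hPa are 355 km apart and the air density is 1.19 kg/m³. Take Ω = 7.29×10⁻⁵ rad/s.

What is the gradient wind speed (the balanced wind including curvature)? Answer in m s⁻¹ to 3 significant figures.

Coriolis parameter at 68°N:
f = 2Ω sin φ = 2 × 7.29×10⁻⁵ × sin 68° = 1.35×10⁻⁴ s⁻¹
Pressure gradient: |∂P/∂n| = 500 Pa / 355000 m = 1.41×10⁻³ Pa/m
Geostrophic speed: V_g = |∂P/∂n|/(fρ) = 1.41×10⁻³/(1.35×10⁻⁴ × 1.19) = 8.76 m/s
Around a high, pressure-gradient force acts outward with centrifugal, so Coriolis balances both:
fV = (1/ρ)|∂P/∂n| + V²/R  →  V² − fR·V + fR·V_g = 0
With fR = 1.35×10⁻⁴ × 1529×10³ m = 207 m/s:
V = [fR − √((fR)² − 4 fR V_g)]/2 = [207 − √(207² − 4×207×8.76)]/2 = 9.16 m/s
Supergeostrophic (V > V_g = 8.76 m/s), as expected around a high.

9.16 m s⁻¹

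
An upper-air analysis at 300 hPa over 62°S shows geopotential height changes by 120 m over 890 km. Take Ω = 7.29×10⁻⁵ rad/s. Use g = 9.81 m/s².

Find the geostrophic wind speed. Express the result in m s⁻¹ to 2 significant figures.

Coriolis parameter at 62°S:
f = 2Ω sin φ = 2 × 7.29×10⁻⁵ × sin 62° = 1.29×10⁻⁴ s⁻¹
Height gradient: |∂Z/∂n| = 120 m / 890000 m = 1.35×10⁻⁴
On a pressure surface, geostrophic balance gives V_g = (g/f)|∂Z/∂n|:
V_g = 9.81 × 1.35×10⁻⁴ / 1.29×10⁻⁴ = 10.3 m/s

10 m s⁻¹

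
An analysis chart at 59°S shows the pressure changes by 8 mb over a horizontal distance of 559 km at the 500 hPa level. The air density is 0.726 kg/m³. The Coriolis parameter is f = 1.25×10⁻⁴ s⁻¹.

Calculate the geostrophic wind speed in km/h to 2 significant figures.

57 km/h

Pressure gradient: |∂P/∂n| = 800 Pa / 559000 m = 1.43×10⁻³ Pa/m
Geostrophic balance (pressure-gradient force = Coriolis force):
V_g = (1/(fρ)) |∂P/∂n| = 1.43×10⁻³ / (1.25×10⁻⁴ × 0.726) = 15.8 m/s
Converting: 15.8 m/s × 3.6 = 57 km/h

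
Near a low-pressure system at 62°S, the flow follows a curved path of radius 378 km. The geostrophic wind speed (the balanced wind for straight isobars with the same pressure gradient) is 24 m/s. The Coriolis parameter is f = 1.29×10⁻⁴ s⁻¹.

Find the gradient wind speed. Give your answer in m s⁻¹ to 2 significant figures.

18 m s⁻¹

Around a low, centrifugal force acts outward with Coriolis, so pressure-gradient force balances both:
(1/ρ)|∂P/∂n| = fV + V²/R  →  V² + fR·V − fR·V_g = 0
With fR = 1.29×10⁻⁴ × 378×10³ m = 48.8 m/s:
V = [−fR + √((fR)² + 4 fR V_g)]/2 = [−48.8 + √(48.8² + 4×48.8×24)]/2 = 17.6 m/s
Subgeostrophic (V < V_g = 24 m/s), as expected around a low.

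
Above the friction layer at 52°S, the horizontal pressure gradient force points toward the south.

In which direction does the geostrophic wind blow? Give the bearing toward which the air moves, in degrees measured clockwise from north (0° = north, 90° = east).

090°

The pressure-gradient force points toward the south (bearing 180°).
Geostrophic balance: in the Southern Hemisphere the Coriolis force deflects motion to the left, so the geostrophic wind blows 90° to the left of the pressure-gradient force (low pressure on the right).
Rotating 180° by 90° counterclockwise gives 090° — the wind blows toward the east.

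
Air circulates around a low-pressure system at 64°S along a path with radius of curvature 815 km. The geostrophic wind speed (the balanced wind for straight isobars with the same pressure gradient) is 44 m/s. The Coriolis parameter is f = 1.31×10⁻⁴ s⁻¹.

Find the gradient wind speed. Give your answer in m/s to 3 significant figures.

33.5 m/s

Around a low, centrifugal force acts outward with Coriolis, so pressure-gradient force balances both:
(1/ρ)|∂P/∂n| = fV + V²/R  →  V² + fR·V − fR·V_g = 0
With fR = 1.31×10⁻⁴ × 815×10³ m = 107 m/s:
V = [−fR + √((fR)² + 4 fR V_g)]/2 = [−107 + √(107² + 4×107×44)]/2 = 33.5 m/s
Subgeostrophic (V < V_g = 44 m/s), as expected around a low.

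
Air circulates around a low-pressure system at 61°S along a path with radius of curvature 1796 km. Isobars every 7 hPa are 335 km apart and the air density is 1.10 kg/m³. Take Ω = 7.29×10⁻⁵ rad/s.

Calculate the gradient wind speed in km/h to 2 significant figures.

Coriolis parameter at 61°S:
f = 2Ω sin φ = 2 × 7.29×10⁻⁵ × sin 61° = 1.28×10⁻⁴ s⁻¹
Pressure gradient: |∂P/∂n| = 700 Pa / 335000 m = 2.09×10⁻³ Pa/m
Geostrophic speed: V_g = |∂P/∂n|/(fρ) = 2.09×10⁻³/(1.28×10⁻⁴ × 1.10) = 14.9 m/s
Around a low, centrifugal force acts outward with Coriolis, so pressure-gradient force balances both:
(1/ρ)|∂P/∂n| = fV + V²/R  →  V² + fR·V − fR·V_g = 0
With fR = 1.28×10⁻⁴ × 1796×10³ m = 229 m/s:
V = [−fR + √((fR)² + 4 fR V_g)]/2 = [−229 + √(229² + 4×229×14.9)]/2 = 14 m/s
Subgeostrophic (V < V_g = 14.9 m/s), as expected around a low.
Converting: 14 m/s × 3.6 = 51 km/h

51 km/h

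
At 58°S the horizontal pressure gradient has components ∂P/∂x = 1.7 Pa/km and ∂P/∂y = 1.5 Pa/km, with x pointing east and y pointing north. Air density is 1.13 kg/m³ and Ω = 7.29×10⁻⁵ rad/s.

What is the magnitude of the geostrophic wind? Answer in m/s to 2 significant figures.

16 m/s

Coriolis parameter at 58°S:
f = 2Ω sin φ = 2 × 7.29×10⁻⁵ × sin 58° = 1.24×10⁻⁴ s⁻¹
In the Southern Hemisphere f is negative: f = −1.24×10⁻⁴ s⁻¹.
Component geostrophic relations (x east, y north):
u_g = −(1/(fρ)) ∂P/∂y,  v_g = (1/(fρ)) ∂P/∂x
u_g = −(1.5×10⁻³)/(−1.24×10⁻⁴ × 1.13) = 10.7 m/s;  v_g = (1.7×10⁻³)/(−1.24×10⁻⁴ × 1.13) = −12.2 m/s
|V_g| = √(u_g² + v_g²) = 16.2 m/s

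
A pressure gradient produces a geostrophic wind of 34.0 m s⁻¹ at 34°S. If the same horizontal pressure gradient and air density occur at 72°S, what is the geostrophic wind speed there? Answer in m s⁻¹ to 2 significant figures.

With the same pressure gradient and density, V_g ∝ 1/f ∝ 1/sin φ.
V₂ = V₁ · sin φ₁ / sin φ₂ = 34.0 × sin 34° / sin 72°
V₂ = 34.0 × 0.5592/0.9511 = 20 m s⁻¹

20 m s⁻¹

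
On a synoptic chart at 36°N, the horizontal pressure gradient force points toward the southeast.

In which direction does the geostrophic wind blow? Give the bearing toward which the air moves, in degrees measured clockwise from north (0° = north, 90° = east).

The pressure-gradient force points toward the southeast (bearing 135°).
Geostrophic balance: in the Northern Hemisphere the Coriolis force deflects motion to the right, so the geostrophic wind blows 90° to the right of the pressure-gradient force (low pressure on the left).
Rotating 135° by 90° clockwise gives 225° — the wind blows toward the southwest.

225°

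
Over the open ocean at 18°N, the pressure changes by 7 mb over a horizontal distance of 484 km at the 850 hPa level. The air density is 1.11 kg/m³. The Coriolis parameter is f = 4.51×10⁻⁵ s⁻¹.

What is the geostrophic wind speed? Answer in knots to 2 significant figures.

56 knots

Pressure gradient: |∂P/∂n| = 700 Pa / 484000 m = 1.45×10⁻³ Pa/m
Geostrophic balance (pressure-gradient force = Coriolis force):
V_g = (1/(fρ)) |∂P/∂n| = 1.45×10⁻³ / (4.51×10⁻⁵ × 1.11) = 28.9 m/s
Converting: 28.9 m/s × 1.944 = 56 knots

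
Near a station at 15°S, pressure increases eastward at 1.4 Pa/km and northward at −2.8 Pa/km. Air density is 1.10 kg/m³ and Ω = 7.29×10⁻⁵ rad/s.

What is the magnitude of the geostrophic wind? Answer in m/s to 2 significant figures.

Coriolis parameter at 15°S:
f = 2Ω sin φ = 2 × 7.29×10⁻⁵ × sin 15° = 3.77×10⁻⁵ s⁻¹
In the Southern Hemisphere f is negative: f = −3.77×10⁻⁵ s⁻¹.
Component geostrophic relations (x east, y north):
u_g = −(1/(fρ)) ∂P/∂y,  v_g = (1/(fρ)) ∂P/∂x
u_g = −(−2.8×10⁻³)/(−3.77×10⁻⁵ × 1.10) = −67.5 m/s;  v_g = (1.4×10⁻³)/(−3.77×10⁻⁵ × 1.10) = −33.7 m/s
|V_g| = √(u_g² + v_g²) = 75.4 m/s

75 m/s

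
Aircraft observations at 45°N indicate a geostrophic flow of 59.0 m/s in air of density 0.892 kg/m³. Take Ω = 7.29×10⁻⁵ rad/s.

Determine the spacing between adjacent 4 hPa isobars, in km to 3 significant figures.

Coriolis parameter at 45°N:
f = 2Ω sin φ = 2 × 7.29×10⁻⁵ × sin 45° = 1.03×10⁻⁴ s⁻¹
Geostrophic balance rearranged: |∂P/∂n| = f ρ V_g
|∂P/∂n| = 1.03×10⁻⁴ × 0.892 × 59.0 = 5.43×10⁻³ Pa/m
Isobar spacing: Δn = ΔP/|∂P/∂n| = 400 Pa / 5.43×10⁻³ Pa/m = 73723 m ≈ 73.7 km

73.7 km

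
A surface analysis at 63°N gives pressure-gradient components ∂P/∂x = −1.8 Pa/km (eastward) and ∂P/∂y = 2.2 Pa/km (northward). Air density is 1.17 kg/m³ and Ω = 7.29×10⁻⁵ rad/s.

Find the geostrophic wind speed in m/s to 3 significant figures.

18.7 m/s

Coriolis parameter at 63°N:
f = 2Ω sin φ = 2 × 7.29×10⁻⁵ × sin 63° = 1.30×10⁻⁴ s⁻¹
Component geostrophic relations (x east, y north):
u_g = −(1/(fρ)) ∂P/∂y,  v_g = (1/(fρ)) ∂P/∂x
u_g = −(2.2×10⁻³)/(1.30×10⁻⁴ × 1.17) = −14.5 m/s;  v_g = (−1.8×10⁻³)/(1.30×10⁻⁴ × 1.17) = −11.8 m/s
|V_g| = √(u_g² + v_g²) = 18.7 m/s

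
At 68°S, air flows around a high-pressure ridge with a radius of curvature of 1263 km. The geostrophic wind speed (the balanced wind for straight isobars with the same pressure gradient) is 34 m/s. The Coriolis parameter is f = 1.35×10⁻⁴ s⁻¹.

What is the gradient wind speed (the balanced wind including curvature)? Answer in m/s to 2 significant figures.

Around a high, pressure-gradient force acts outward with centrifugal, so Coriolis balances both:
fV = (1/ρ)|∂P/∂n| + V²/R  →  V² − fR·V + fR·V_g = 0
With fR = 1.35×10⁻⁴ × 1263×10³ m = 171 m/s:
V = [fR − √((fR)² − 4 fR V_g)]/2 = [171 − √(171² − 4×171×34)]/2 = 46.9 m/s
Supergeostrophic (V > V_g = 34 m/s), as expected around a high.

47 m/s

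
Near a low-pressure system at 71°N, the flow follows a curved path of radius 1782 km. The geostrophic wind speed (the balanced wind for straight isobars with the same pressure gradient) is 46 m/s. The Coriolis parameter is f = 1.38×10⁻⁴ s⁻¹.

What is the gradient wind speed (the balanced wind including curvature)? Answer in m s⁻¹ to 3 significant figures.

39.6 m s⁻¹

Around a low, centrifugal force acts outward with Coriolis, so pressure-gradient force balances both:
(1/ρ)|∂P/∂n| = fV + V²/R  →  V² + fR·V − fR·V_g = 0
With fR = 1.38×10⁻⁴ × 1782×10³ m = 246 m/s:
V = [−fR + √((fR)² + 4 fR V_g)]/2 = [−246 + √(246² + 4×246×46)]/2 = 39.6 m/s
Subgeostrophic (V < V_g = 46 m/s), as expected around a low.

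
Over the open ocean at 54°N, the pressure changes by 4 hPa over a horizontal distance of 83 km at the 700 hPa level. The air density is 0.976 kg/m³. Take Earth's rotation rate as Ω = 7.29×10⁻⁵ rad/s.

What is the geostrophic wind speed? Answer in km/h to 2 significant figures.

150 km/h

Coriolis parameter at 54°N:
f = 2Ω sin φ = 2 × 7.29×10⁻⁵ × sin 54° = 1.18×10⁻⁴ s⁻¹
Pressure gradient: |∂P/∂n| = 400 Pa / 83000 m = 4.82×10⁻³ Pa/m
Geostrophic balance (pressure-gradient force = Coriolis force):
V_g = (1/(fρ)) |∂P/∂n| = 4.82×10⁻³ / (1.18×10⁻⁴ × 0.976) = 41.9 m/s
Converting: 41.9 m/s × 3.6 = 150 km/h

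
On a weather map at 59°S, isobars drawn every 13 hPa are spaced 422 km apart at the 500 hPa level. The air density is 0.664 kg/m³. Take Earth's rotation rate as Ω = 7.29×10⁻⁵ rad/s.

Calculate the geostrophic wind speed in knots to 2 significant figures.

Coriolis parameter at 59°S:
f = 2Ω sin φ = 2 × 7.29×10⁻⁵ × sin 59° = 1.25×10⁻⁴ s⁻¹
Pressure gradient: |∂P/∂n| = 1300 Pa / 422000 m = 3.08×10⁻³ Pa/m
Geostrophic balance (pressure-gradient force = Coriolis force):
V_g = (1/(fρ)) |∂P/∂n| = 3.08×10⁻³ / (1.25×10⁻⁴ × 0.664) = 37.1 m/s
Converting: 37.1 m/s × 1.944 = 72 knots

72 knots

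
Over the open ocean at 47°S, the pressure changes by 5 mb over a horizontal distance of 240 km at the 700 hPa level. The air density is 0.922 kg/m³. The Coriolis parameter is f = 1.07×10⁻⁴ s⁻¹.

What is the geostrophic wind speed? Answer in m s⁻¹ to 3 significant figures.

Pressure gradient: |∂P/∂n| = 500 Pa / 240000 m = 2.08×10⁻³ Pa/m
Geostrophic balance (pressure-gradient force = Coriolis force):
V_g = (1/(fρ)) |∂P/∂n| = 2.08×10⁻³ / (1.07×10⁻⁴ × 0.922) = 21.1 m/s

21.1 m s⁻¹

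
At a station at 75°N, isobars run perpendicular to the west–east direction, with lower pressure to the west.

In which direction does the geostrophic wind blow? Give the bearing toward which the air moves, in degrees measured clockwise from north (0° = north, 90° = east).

The pressure-gradient force points toward the west (bearing 270°).
Geostrophic balance: in the Northern Hemisphere the Coriolis force deflects motion to the right, so the geostrophic wind blows 90° to the right of the pressure-gradient force (low pressure on the left).
Rotating 270° by 90° clockwise gives 000° — the wind blows toward the north.

000°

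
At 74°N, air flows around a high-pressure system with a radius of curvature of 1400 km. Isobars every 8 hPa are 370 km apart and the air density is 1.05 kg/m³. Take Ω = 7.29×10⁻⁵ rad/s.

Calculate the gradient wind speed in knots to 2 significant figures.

Coriolis parameter at 74°N:
f = 2Ω sin φ = 2 × 7.29×10⁻⁵ × sin 74° = 1.40×10⁻⁴ s⁻¹
Pressure gradient: |∂P/∂n| = 800 Pa / 370000 m = 2.16×10⁻³ Pa/m
Geostrophic speed: V_g = |∂P/∂n|/(fρ) = 2.16×10⁻³/(1.40×10⁻⁴ × 1.05) = 14.7 m/s
Around a high, pressure-gradient force acts outward with centrifugal, so Coriolis balances both:
fV = (1/ρ)|∂P/∂n| + V²/R  →  V² − fR·V + fR·V_g = 0
With fR = 1.40×10⁻⁴ × 1400×10³ m = 196 m/s:
V = [fR − √((fR)² − 4 fR V_g)]/2 = [196 − √(196² − 4×196×14.7)]/2 = 16 m/s
Supergeostrophic (V > V_g = 14.7 m/s), as expected around a high.
Converting: 16 m/s × 1.944 = 31 knots

31 knots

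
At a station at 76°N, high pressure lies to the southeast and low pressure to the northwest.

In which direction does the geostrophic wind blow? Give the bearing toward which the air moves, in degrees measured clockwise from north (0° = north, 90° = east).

The pressure-gradient force points toward the northwest (bearing 315°).
Geostrophic balance: in the Northern Hemisphere the Coriolis force deflects motion to the right, so the geostrophic wind blows 90° to the right of the pressure-gradient force (low pressure on the left).
Rotating 315° by 90° clockwise gives 045° — the wind blows toward the northeast.

045°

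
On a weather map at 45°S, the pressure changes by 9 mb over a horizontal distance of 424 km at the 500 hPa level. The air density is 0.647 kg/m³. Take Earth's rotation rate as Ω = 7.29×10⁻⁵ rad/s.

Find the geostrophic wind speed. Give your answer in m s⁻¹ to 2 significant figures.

Coriolis parameter at 45°S:
f = 2Ω sin φ = 2 × 7.29×10⁻⁵ × sin 45° = 1.03×10⁻⁴ s⁻¹
Pressure gradient: |∂P/∂n| = 900 Pa / 424000 m = 2.12×10⁻³ Pa/m
Geostrophic balance (pressure-gradient force = Coriolis force):
V_g = (1/(fρ)) |∂P/∂n| = 2.12×10⁻³ / (1.03×10⁻⁴ × 0.647) = 31.8 m/s

32 m s⁻¹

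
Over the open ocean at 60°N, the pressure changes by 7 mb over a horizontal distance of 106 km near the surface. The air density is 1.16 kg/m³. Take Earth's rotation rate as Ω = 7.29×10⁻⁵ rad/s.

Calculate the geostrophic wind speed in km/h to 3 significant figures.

162 km/h

Coriolis parameter at 60°N:
f = 2Ω sin φ = 2 × 7.29×10⁻⁵ × sin 60° = 1.26×10⁻⁴ s⁻¹
Pressure gradient: |∂P/∂n| = 700 Pa / 106000 m = 6.60×10⁻³ Pa/m
Geostrophic balance (pressure-gradient force = Coriolis force):
V_g = (1/(fρ)) |∂P/∂n| = 6.60×10⁻³ / (1.26×10⁻⁴ × 1.16) = 45.1 m/s
Converting: 45.1 m/s × 3.6 = 162 km/h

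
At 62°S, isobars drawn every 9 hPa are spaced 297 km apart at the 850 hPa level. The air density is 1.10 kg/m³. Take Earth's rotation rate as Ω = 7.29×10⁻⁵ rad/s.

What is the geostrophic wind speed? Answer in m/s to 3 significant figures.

21.4 m/s

Coriolis parameter at 62°S:
f = 2Ω sin φ = 2 × 7.29×10⁻⁵ × sin 62° = 1.29×10⁻⁴ s⁻¹
Pressure gradient: |∂P/∂n| = 900 Pa / 297000 m = 3.03×10⁻³ Pa/m
Geostrophic balance (pressure-gradient force = Coriolis force):
V_g = (1/(fρ)) |∂P/∂n| = 3.03×10⁻³ / (1.29×10⁻⁴ × 1.10) = 21.4 m/s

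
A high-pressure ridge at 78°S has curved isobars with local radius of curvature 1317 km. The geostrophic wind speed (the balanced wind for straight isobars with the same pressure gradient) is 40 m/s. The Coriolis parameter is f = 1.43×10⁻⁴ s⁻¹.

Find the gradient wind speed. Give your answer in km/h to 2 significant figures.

Around a high, pressure-gradient force acts outward with centrifugal, so Coriolis balances both:
fV = (1/ρ)|∂P/∂n| + V²/R  →  V² − fR·V + fR·V_g = 0
With fR = 1.43×10⁻⁴ × 1317×10³ m = 188 m/s:
V = [fR − √((fR)² − 4 fR V_g)]/2 = [188 − √(188² − 4×188×40)]/2 = 57.6 m/s
Supergeostrophic (V > V_g = 40 m/s), as expected around a high.
Converting: 57.6 m/s × 3.6 = 210 km/h

210 km/h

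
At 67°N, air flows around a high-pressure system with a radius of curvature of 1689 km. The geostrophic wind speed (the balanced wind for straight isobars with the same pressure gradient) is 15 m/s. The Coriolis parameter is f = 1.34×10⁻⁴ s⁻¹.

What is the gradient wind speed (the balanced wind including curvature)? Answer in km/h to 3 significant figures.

Around a high, pressure-gradient force acts outward with centrifugal, so Coriolis balances both:
fV = (1/ρ)|∂P/∂n| + V²/R  →  V² − fR·V + fR·V_g = 0
With fR = 1.34×10⁻⁴ × 1689×10³ m = 226 m/s:
V = [fR − √((fR)² − 4 fR V_g)]/2 = [226 − √(226² − 4×226×15)]/2 = 16.2 m/s
Supergeostrophic (V > V_g = 15 m/s), as expected around a high.
Converting: 16.2 m/s × 3.6 = 58.2 km/h

58.2 km/h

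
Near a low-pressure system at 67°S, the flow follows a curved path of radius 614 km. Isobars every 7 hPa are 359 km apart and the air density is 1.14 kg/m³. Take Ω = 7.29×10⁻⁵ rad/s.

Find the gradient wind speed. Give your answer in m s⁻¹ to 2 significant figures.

11 m s⁻¹

Coriolis parameter at 67°S:
f = 2Ω sin φ = 2 × 7.29×10⁻⁵ × sin 67° = 1.34×10⁻⁴ s⁻¹
Pressure gradient: |∂P/∂n| = 700 Pa / 359000 m = 1.95×10⁻³ Pa/m
Geostrophic speed: V_g = |∂P/∂n|/(fρ) = 1.95×10⁻³/(1.34×10⁻⁴ × 1.14) = 12.7 m/s
Around a low, centrifugal force acts outward with Coriolis, so pressure-gradient force balances both:
(1/ρ)|∂P/∂n| = fV + V²/R  →  V² + fR·V − fR·V_g = 0
With fR = 1.34×10⁻⁴ × 614×10³ m = 82.4 m/s:
V = [−fR + √((fR)² + 4 fR V_g)]/2 = [−82.4 + √(82.4² + 4×82.4×12.7)]/2 = 11.2 m/s
Subgeostrophic (V < V_g = 12.7 m/s), as expected around a low.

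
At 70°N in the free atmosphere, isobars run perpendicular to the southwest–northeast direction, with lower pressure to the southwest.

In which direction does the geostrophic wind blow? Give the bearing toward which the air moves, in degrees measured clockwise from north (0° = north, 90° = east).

The pressure-gradient force points toward the southwest (bearing 225°).
Geostrophic balance: in the Northern Hemisphere the Coriolis force deflects motion to the right, so the geostrophic wind blows 90° to the right of the pressure-gradient force (low pressure on the left).
Rotating 225° by 90° clockwise gives 315° — the wind blows toward the northwest.

315°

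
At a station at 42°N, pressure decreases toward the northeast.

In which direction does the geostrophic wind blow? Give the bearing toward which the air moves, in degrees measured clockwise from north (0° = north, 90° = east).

135°

The pressure-gradient force points toward the northeast (bearing 045°).
Geostrophic balance: in the Northern Hemisphere the Coriolis force deflects motion to the right, so the geostrophic wind blows 90° to the right of the pressure-gradient force (low pressure on the left).
Rotating 045° by 90° clockwise gives 135° — the wind blows toward the southeast.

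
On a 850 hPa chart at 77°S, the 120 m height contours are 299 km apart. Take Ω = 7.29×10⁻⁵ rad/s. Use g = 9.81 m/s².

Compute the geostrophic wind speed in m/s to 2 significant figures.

Coriolis parameter at 77°S:
f = 2Ω sin φ = 2 × 7.29×10⁻⁵ × sin 77° = 1.42×10⁻⁴ s⁻¹
Height gradient: |∂Z/∂n| = 120 m / 299000 m = 4.01×10⁻⁴
On a pressure surface, geostrophic balance gives V_g = (g/f)|∂Z/∂n|:
V_g = 9.81 × 4.01×10⁻⁴ / 1.42×10⁻⁴ = 27.7 m/s

28 m/s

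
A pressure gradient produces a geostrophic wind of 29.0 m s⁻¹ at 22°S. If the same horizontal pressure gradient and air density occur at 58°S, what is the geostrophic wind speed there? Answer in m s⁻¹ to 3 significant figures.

With the same pressure gradient and density, V_g ∝ 1/f ∝ 1/sin φ.
V₂ = V₁ · sin φ₁ / sin φ₂ = 29.0 × sin 22° / sin 58°
V₂ = 29.0 × 0.3746/0.8480 = 12.8 m s⁻¹

12.8 m s⁻¹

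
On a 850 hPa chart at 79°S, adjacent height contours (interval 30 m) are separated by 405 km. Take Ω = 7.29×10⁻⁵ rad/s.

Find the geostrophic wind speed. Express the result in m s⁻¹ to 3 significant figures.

5.08 m s⁻¹

Coriolis parameter at 79°S:
f = 2Ω sin φ = 2 × 7.29×10⁻⁵ × sin 79° = 1.43×10⁻⁴ s⁻¹
Height gradient: |∂Z/∂n| = 30 m / 405000 m = 7.41×10⁻⁵
On a pressure surface, geostrophic balance gives V_g = (g/f)|∂Z/∂n|:
V_g = 9.81 × 7.41×10⁻⁵ / 1.43×10⁻⁴ = 5.08 m/s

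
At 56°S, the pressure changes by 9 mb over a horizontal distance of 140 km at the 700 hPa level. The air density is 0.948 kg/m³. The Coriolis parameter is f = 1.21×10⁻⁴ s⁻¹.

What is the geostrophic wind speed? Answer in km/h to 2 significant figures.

200 km/h

Pressure gradient: |∂P/∂n| = 900 Pa / 140000 m = 6.43×10⁻³ Pa/m
Geostrophic balance (pressure-gradient force = Coriolis force):
V_g = (1/(fρ)) |∂P/∂n| = 6.43×10⁻³ / (1.21×10⁻⁴ × 0.948) = 56.0 m/s
Converting: 56.0 m/s × 3.6 = 200 km/h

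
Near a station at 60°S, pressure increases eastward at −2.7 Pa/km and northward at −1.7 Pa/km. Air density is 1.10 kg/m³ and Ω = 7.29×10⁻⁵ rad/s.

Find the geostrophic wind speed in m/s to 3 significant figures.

23.0 m/s

Coriolis parameter at 60°S:
f = 2Ω sin φ = 2 × 7.29×10⁻⁵ × sin 60° = 1.26×10⁻⁴ s⁻¹
In the Southern Hemisphere f is negative: f = −1.26×10⁻⁴ s⁻¹.
Component geostrophic relations (x east, y north):
u_g = −(1/(fρ)) ∂P/∂y,  v_g = (1/(fρ)) ∂P/∂x
u_g = −(−1.7×10⁻³)/(−1.26×10⁻⁴ × 1.10) = −12.2 m/s;  v_g = (−2.7×10⁻³)/(−1.26×10⁻⁴ × 1.10) = 19.4 m/s
|V_g| = √(u_g² + v_g²) = 23.0 m/s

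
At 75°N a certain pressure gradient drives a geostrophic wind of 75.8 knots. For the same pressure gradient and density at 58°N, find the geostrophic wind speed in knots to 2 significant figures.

With the same pressure gradient and density, V_g ∝ 1/f ∝ 1/sin φ.
V₂ = V₁ · sin φ₁ / sin φ₂ = 75.8 × sin 75° / sin 58°
V₂ = 75.8 × 0.9659/0.8480 = 86 knots

86 knots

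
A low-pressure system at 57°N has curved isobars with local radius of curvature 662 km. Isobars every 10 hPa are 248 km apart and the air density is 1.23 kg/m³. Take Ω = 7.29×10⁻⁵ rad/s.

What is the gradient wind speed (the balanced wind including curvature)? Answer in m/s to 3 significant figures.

21.2 m/s

Coriolis parameter at 57°N:
f = 2Ω sin φ = 2 × 7.29×10⁻⁵ × sin 57° = 1.22×10⁻⁴ s⁻¹
Pressure gradient: |∂P/∂n| = 1000 Pa / 248000 m = 4.03×10⁻³ Pa/m
Geostrophic speed: V_g = |∂P/∂n|/(fρ) = 4.03×10⁻³/(1.22×10⁻⁴ × 1.23) = 26.8 m/s
Around a low, centrifugal force acts outward with Coriolis, so pressure-gradient force balances both:
(1/ρ)|∂P/∂n| = fV + V²/R  →  V² + fR·V − fR·V_g = 0
With fR = 1.22×10⁻⁴ × 662×10³ m = 80.9 m/s:
V = [−fR + √((fR)² + 4 fR V_g)]/2 = [−80.9 + √(80.9² + 4×80.9×26.8)]/2 = 21.2 m/s
Subgeostrophic (V < V_g = 26.8 m/s), as expected around a low.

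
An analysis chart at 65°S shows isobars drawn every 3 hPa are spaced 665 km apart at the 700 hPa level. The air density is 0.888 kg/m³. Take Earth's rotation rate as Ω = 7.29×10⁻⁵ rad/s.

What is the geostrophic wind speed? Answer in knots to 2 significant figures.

7.5 knots

Coriolis parameter at 65°S:
f = 2Ω sin φ = 2 × 7.29×10⁻⁵ × sin 65° = 1.32×10⁻⁴ s⁻¹
Pressure gradient: |∂P/∂n| = 300 Pa / 665000 m = 4.51×10⁻⁴ Pa/m
Geostrophic balance (pressure-gradient force = Coriolis force):
V_g = (1/(fρ)) |∂P/∂n| = 4.51×10⁻⁴ / (1.32×10⁻⁴ × 0.888) = 3.84 m/s
Converting: 3.84 m/s × 1.944 = 7.5 knots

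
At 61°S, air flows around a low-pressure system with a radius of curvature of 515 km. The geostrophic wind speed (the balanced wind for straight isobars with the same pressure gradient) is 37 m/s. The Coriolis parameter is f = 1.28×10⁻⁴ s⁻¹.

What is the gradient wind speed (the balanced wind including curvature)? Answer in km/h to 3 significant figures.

95.1 km/h

Around a low, centrifugal force acts outward with Coriolis, so pressure-gradient force balances both:
(1/ρ)|∂P/∂n| = fV + V²/R  →  V² + fR·V − fR·V_g = 0
With fR = 1.28×10⁻⁴ × 515×10³ m = 65.9 m/s:
V = [−fR + √((fR)² + 4 fR V_g)]/2 = [−65.9 + √(65.9² + 4×65.9×37)]/2 = 26.4 m/s
Subgeostrophic (V < V_g = 37 m/s), as expected around a low.
Converting: 26.4 m/s × 3.6 = 95.1 km/h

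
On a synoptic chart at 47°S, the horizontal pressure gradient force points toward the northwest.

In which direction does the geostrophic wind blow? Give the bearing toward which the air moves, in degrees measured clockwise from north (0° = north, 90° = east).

The pressure-gradient force points toward the northwest (bearing 315°).
Geostrophic balance: in the Southern Hemisphere the Coriolis force deflects motion to the left, so the geostrophic wind blows 90° to the left of the pressure-gradient force (low pressure on the right).
Rotating 315° by 90° counterclockwise gives 225° — the wind blows toward the southwest.

225°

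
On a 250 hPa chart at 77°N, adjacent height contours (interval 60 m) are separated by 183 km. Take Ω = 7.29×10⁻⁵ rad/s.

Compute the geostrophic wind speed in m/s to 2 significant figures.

23 m/s

Coriolis parameter at 77°N:
f = 2Ω sin φ = 2 × 7.29×10⁻⁵ × sin 77° = 1.42×10⁻⁴ s⁻¹
Height gradient: |∂Z/∂n| = 60 m / 183000 m = 3.28×10⁻⁴
On a pressure surface, geostrophic balance gives V_g = (g/f)|∂Z/∂n|:
V_g = 9.81 × 3.28×10⁻⁴ / 1.42×10⁻⁴ = 22.6 m/s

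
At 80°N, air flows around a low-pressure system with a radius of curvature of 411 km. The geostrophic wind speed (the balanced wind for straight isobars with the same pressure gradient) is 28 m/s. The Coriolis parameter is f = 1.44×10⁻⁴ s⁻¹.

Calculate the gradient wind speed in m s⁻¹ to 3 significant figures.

Around a low, centrifugal force acts outward with Coriolis, so pressure-gradient force balances both:
(1/ρ)|∂P/∂n| = fV + V²/R  →  V² + fR·V − fR·V_g = 0
With fR = 1.44×10⁻⁴ × 411×10³ m = 59.2 m/s:
V = [−fR + √((fR)² + 4 fR V_g)]/2 = [−59.2 + √(59.2² + 4×59.2×28)]/2 = 20.7 m/s
Subgeostrophic (V < V_g = 28 m/s), as expected around a low.

20.7 m s⁻¹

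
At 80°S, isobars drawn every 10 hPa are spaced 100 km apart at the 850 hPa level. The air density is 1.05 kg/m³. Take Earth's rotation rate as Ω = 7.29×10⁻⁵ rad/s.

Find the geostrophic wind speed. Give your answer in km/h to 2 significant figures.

Coriolis parameter at 80°S:
f = 2Ω sin φ = 2 × 7.29×10⁻⁵ × sin 80° = 1.44×10⁻⁴ s⁻¹
Pressure gradient: |∂P/∂n| = 1000 Pa / 100000 m = 1.00×10⁻² Pa/m
Geostrophic balance (pressure-gradient force = Coriolis force):
V_g = (1/(fρ)) |∂P/∂n| = 1.00×10⁻² / (1.44×10⁻⁴ × 1.05) = 66.3 m/s
Converting: 66.3 m/s × 3.6 = 240 km/h

240 km/h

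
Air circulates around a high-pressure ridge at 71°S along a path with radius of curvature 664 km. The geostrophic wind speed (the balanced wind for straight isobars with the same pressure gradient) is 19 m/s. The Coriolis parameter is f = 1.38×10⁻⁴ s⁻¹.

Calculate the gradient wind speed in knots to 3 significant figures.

52.3 knots

Around a high, pressure-gradient force acts outward with centrifugal, so Coriolis balances both:
fV = (1/ρ)|∂P/∂n| + V²/R  →  V² − fR·V + fR·V_g = 0
With fR = 1.38×10⁻⁴ × 664×10³ m = 91.6 m/s:
V = [fR − √((fR)² − 4 fR V_g)]/2 = [91.6 − √(91.6² − 4×91.6×19)]/2 = 26.9 m/s
Supergeostrophic (V > V_g = 19 m/s), as expected around a high.
Converting: 26.9 m/s × 1.944 = 52.3 knots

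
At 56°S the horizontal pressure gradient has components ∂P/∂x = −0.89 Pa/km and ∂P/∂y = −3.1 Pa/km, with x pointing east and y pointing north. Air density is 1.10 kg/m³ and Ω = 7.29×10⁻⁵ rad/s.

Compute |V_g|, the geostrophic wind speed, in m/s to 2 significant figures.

Coriolis parameter at 56°S:
f = 2Ω sin φ = 2 × 7.29×10⁻⁵ × sin 56° = 1.21×10⁻⁴ s⁻¹
In the Southern Hemisphere f is negative: f = −1.21×10⁻⁴ s⁻¹.
Component geostrophic relations (x east, y north):
u_g = −(1/(fρ)) ∂P/∂y,  v_g = (1/(fρ)) ∂P/∂x
u_g = −(−3.1×10⁻³)/(−1.21×10⁻⁴ × 1.10) = −23.3 m/s;  v_g = (−0.89×10⁻³)/(−1.21×10⁻⁴ × 1.10) = 6.69 m/s
|V_g| = √(u_g² + v_g²) = 24.3 m/s

24 m/s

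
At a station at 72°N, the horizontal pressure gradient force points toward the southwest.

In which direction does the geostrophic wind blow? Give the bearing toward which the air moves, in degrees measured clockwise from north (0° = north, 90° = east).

The pressure-gradient force points toward the southwest (bearing 225°).
Geostrophic balance: in the Northern Hemisphere the Coriolis force deflects motion to the right, so the geostrophic wind blows 90° to the right of the pressure-gradient force (low pressure on the left).
Rotating 225° by 90° clockwise gives 315° — the wind blows toward the northwest.

315°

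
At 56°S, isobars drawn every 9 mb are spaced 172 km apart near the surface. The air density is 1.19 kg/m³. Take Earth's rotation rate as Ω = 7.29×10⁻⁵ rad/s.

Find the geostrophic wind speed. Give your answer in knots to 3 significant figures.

70.7 knots

Coriolis parameter at 56°S:
f = 2Ω sin φ = 2 × 7.29×10⁻⁵ × sin 56° = 1.21×10⁻⁴ s⁻¹
Pressure gradient: |∂P/∂n| = 900 Pa / 172000 m = 5.23×10⁻³ Pa/m
Geostrophic balance (pressure-gradient force = Coriolis force):
V_g = (1/(fρ)) |∂P/∂n| = 5.23×10⁻³ / (1.21×10⁻⁴ × 1.19) = 36.4 m/s
Converting: 36.4 m/s × 1.944 = 70.7 knots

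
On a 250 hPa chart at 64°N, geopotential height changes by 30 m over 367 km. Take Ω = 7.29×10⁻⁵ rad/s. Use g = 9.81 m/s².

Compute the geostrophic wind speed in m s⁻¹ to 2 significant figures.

Coriolis parameter at 64°N:
f = 2Ω sin φ = 2 × 7.29×10⁻⁵ × sin 64° = 1.31×10⁻⁴ s⁻¹
Height gradient: |∂Z/∂n| = 30 m / 367000 m = 8.17×10⁻⁵
On a pressure surface, geostrophic balance gives V_g = (g/f)|∂Z/∂n|:
V_g = 9.81 × 8.17×10⁻⁵ / 1.31×10⁻⁴ = 6.12 m/s

6.1 m s⁻¹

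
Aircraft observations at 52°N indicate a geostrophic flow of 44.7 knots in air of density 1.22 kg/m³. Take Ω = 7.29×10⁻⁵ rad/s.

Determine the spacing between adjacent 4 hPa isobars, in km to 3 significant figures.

Coriolis parameter at 52°N:
f = 2Ω sin φ = 2 × 7.29×10⁻⁵ × sin 52° = 1.15×10⁻⁴ s⁻¹
Wind speed in SI: 44.7 knots = 23.0 m/s
Geostrophic balance rearranged: |∂P/∂n| = f ρ V_g
|∂P/∂n| = 1.15×10⁻⁴ × 1.22 × 23.0 = 3.22×10⁻³ Pa/m
Isobar spacing: Δn = ΔP/|∂P/∂n| = 400 Pa / 3.22×10⁻³ Pa/m = 124098 m ≈ 124 km

124 km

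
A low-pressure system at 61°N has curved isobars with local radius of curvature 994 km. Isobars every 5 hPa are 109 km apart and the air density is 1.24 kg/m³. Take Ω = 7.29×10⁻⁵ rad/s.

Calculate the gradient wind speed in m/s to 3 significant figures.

24.3 m/s

Coriolis parameter at 61°N:
f = 2Ω sin φ = 2 × 7.29×10⁻⁵ × sin 61° = 1.28×10⁻⁴ s⁻¹
Pressure gradient: |∂P/∂n| = 500 Pa / 109000 m = 4.59×10⁻³ Pa/m
Geostrophic speed: V_g = |∂P/∂n|/(fρ) = 4.59×10⁻³/(1.28×10⁻⁴ × 1.24) = 29.0 m/s
Around a low, centrifugal force acts outward with Coriolis, so pressure-gradient force balances both:
(1/ρ)|∂P/∂n| = fV + V²/R  →  V² + fR·V − fR·V_g = 0
With fR = 1.28×10⁻⁴ × 994×10³ m = 127 m/s:
V = [−fR + √((fR)² + 4 fR V_g)]/2 = [−127 + √(127² + 4×127×29)]/2 = 24.3 m/s
Subgeostrophic (V < V_g = 29 m/s), as expected around a low.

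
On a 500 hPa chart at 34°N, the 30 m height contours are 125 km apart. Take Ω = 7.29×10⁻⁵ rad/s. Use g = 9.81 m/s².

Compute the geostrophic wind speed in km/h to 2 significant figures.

100 km/h

Coriolis parameter at 34°N:
f = 2Ω sin φ = 2 × 7.29×10⁻⁵ × sin 34° = 8.15×10⁻⁵ s⁻¹
Height gradient: |∂Z/∂n| = 30 m / 125000 m = 2.40×10⁻⁴
On a pressure surface, geostrophic balance gives V_g = (g/f)|∂Z/∂n|:
V_g = 9.81 × 2.40×10⁻⁴ / 8.15×10⁻⁵ = 28.9 m/s
Converting: 28.9 m/s × 3.6 = 100 km/h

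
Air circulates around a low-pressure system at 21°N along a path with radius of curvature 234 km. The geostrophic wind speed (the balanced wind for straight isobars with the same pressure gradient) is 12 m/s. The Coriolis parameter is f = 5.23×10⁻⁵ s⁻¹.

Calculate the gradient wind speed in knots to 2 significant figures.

14 knots

Around a low, centrifugal force acts outward with Coriolis, so pressure-gradient force balances both:
(1/ρ)|∂P/∂n| = fV + V²/R  →  V² + fR·V − fR·V_g = 0
With fR = 5.23×10⁻⁵ × 234×10³ m = 12.2 m/s:
V = [−fR + √((fR)² + 4 fR V_g)]/2 = [−12.2 + √(12.2² + 4×12.2×12)]/2 = 7.46 m/s
Subgeostrophic (V < V_g = 12 m/s), as expected around a low.
Converting: 7.46 m/s × 1.944 = 14 knots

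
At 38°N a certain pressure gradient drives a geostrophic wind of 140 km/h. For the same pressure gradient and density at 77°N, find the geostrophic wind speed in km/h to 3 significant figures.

With the same pressure gradient and density, V_g ∝ 1/f ∝ 1/sin φ.
V₂ = V₁ · sin φ₁ / sin φ₂ = 140 × sin 38° / sin 77°
V₂ = 140 × 0.6157/0.9744 = 88.5 km/h

88.5 km/h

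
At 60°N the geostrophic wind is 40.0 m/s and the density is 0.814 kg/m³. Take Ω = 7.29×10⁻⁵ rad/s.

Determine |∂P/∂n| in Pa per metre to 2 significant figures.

Coriolis parameter at 60°N:
f = 2Ω sin φ = 2 × 7.29×10⁻⁵ × sin 60° = 1.26×10⁻⁴ s⁻¹
Geostrophic balance rearranged: |∂P/∂n| = f ρ V_g
|∂P/∂n| = 1.26×10⁻⁴ × 0.814 × 40.0 = 4.11×10⁻³ Pa/m

4.1×10⁻³ Pa/m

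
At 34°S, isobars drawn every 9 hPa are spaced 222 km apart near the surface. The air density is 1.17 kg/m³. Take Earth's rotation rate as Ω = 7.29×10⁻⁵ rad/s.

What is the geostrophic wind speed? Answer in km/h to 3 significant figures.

153 km/h

Coriolis parameter at 34°S:
f = 2Ω sin φ = 2 × 7.29×10⁻⁵ × sin 34° = 8.15×10⁻⁵ s⁻¹
Pressure gradient: |∂P/∂n| = 900 Pa / 222000 m = 4.05×10⁻³ Pa/m
Geostrophic balance (pressure-gradient force = Coriolis force):
V_g = (1/(fρ)) |∂P/∂n| = 4.05×10⁻³ / (8.15×10⁻⁵ × 1.17) = 42.5 m/s
Converting: 42.5 m/s × 3.6 = 153 km/h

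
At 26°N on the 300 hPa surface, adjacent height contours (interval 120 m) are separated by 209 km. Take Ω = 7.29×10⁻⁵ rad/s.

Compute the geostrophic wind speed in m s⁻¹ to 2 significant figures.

Coriolis parameter at 26°N:
f = 2Ω sin φ = 2 × 7.29×10⁻⁵ × sin 26° = 6.39×10⁻⁵ s⁻¹
Height gradient: |∂Z/∂n| = 120 m / 209000 m = 5.74×10⁻⁴
On a pressure surface, geostrophic balance gives V_g = (g/f)|∂Z/∂n|:
V_g = 9.81 × 5.74×10⁻⁴ / 6.39×10⁻⁵ = 88.1 m/s

88 m s⁻¹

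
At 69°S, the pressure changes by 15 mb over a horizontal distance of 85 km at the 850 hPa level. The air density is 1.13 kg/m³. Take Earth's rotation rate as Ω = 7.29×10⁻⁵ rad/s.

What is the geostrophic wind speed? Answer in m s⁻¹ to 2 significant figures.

Coriolis parameter at 69°S:
f = 2Ω sin φ = 2 × 7.29×10⁻⁵ × sin 69° = 1.36×10⁻⁴ s⁻¹
Pressure gradient: |∂P/∂n| = 1500 Pa / 85000 m = 1.76×10⁻² Pa/m
Geostrophic balance (pressure-gradient force = Coriolis force):
V_g = (1/(fρ)) |∂P/∂n| = 1.76×10⁻² / (1.36×10⁻⁴ × 1.13) = 115 m/s

110 m s⁻¹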